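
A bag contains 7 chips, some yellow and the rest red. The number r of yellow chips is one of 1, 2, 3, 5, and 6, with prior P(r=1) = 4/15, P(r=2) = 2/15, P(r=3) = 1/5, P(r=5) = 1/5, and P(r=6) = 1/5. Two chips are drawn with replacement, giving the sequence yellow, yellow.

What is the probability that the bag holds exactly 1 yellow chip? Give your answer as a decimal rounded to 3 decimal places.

The likelihood of the observed sequence under each hypothesis: P(data | r = 1) = (1/7)(1/7) = 1/49; P(data | r = 2) = (2/7)(2/7) = 4/49; P(data | r = 3) = (3/7)(3/7) = 9/49; P(data | r = 5) = (5/7)(5/7) = 25/49; P(data | r = 6) = (6/7)(6/7) = 36/49.
Weighting by the prior gives 4/15 · 1/49 = 4/735, 2/15 · 4/49 = 8/735, 1/5 · 9/49 = 9/245, 1/5 · 25/49 = 5/49, 1/5 · 36/49 = 36/245; these sum to 74/245.
So P(r = 1 | data) = (4/735) / (74/245) = 2/111.

0.018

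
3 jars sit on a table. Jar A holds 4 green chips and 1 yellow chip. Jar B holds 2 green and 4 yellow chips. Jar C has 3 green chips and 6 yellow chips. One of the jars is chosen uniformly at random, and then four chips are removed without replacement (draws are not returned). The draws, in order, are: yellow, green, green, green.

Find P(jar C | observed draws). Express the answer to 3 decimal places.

0.056

The likelihood of the observed sequence under each hypothesis: P(data | jar A) = (1/5)(4/4)(3/3)(2/2) = 0.2; P(data | jar B) = (4/6)(2/5)(1/4)(0/3) = 0; P(data | jar C) = (6/9)(3/8)(2/7)(1/6) = 0.011905.
The prior-weighted likelihoods are 1/3 · 0.2 = 0.066667, 1/3 · 0 = 0, 1/3 · 0.011905 = 0.0039683; summing to 0.070635.
By Bayes' rule, P(jar C | data) = (0.0039683) / (0.070635) = 0.05618.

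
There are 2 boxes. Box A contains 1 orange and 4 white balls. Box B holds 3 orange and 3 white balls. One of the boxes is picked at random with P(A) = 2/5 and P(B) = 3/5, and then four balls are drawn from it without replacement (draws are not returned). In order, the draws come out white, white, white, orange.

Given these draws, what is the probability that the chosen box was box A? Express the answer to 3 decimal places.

0.727

For each hypothesis, P(data | H) works out to: P(data | box A) = (4/5)(3/4)(2/3)(1/2) = 1/5; P(data | box B) = (3/6)(2/5)(1/4)(3/3) = 1/20.
The prior-weighted likelihoods are 2/5 · 1/5 = 2/25, 3/5 · 1/20 = 3/100; summing to 11/100.
By Bayes' rule, P(box A | data) = (2/25) / (11/100) = 8/11.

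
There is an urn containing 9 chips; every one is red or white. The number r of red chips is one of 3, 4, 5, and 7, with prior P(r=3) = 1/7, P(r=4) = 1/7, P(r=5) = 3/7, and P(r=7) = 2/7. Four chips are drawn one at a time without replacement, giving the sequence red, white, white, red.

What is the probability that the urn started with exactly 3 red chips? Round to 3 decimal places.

For each hypothesis, P(data | H) works out to: P(data | r = 3) = (3/9)(6/8)(5/7)(2/6) = 0.059524; P(data | r = 4) = (4/9)(5/8)(4/7)(3/6) = 0.079365; P(data | r = 5) = (5/9)(4/8)(3/7)(4/6) = 0.079365; P(data | r = 7) = (7/9)(2/8)(1/7)(6/6) = 0.027778.
Multiplying each by its prior: 1/7 · 0.059524 = 0.0085034, 1/7 · 0.079365 = 0.011338, 3/7 · 0.079365 = 0.034014, 2/7 · 0.027778 = 0.0079365; summing to 0.061791.
So P(r = 3 | data) = (0.0085034) / (0.061791) = 0.13761.

0.138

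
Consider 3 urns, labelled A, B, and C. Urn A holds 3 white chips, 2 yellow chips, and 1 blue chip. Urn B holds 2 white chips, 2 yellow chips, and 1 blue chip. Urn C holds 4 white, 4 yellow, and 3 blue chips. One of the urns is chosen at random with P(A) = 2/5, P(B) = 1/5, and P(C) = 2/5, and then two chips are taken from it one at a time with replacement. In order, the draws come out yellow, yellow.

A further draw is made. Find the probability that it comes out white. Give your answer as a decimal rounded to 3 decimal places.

For each hypothesis, P(data | H) works out to: P(data | urn A) = (2/6)(2/6) = 0.11111; P(data | urn B) = (2/5)(2/5) = 0.16; P(data | urn C) = (4/11)(4/11) = 0.13223.
Weighting by the prior gives 2/5 · 0.11111 = 0.044444, 1/5 · 0.16 = 0.032, 2/5 · 0.13223 = 0.052893; summing to 0.12934.
The posterior is then P(urn A | data) = 0.34363, P(urn B | data) = 0.24742, P(urn C | data) = 0.40895.
Averaging over the posterior, P(white next | data) = (1/2)(0.34363) + (2/5)(0.24742) + (4/11)(0.40895) = 0.41949.

0.419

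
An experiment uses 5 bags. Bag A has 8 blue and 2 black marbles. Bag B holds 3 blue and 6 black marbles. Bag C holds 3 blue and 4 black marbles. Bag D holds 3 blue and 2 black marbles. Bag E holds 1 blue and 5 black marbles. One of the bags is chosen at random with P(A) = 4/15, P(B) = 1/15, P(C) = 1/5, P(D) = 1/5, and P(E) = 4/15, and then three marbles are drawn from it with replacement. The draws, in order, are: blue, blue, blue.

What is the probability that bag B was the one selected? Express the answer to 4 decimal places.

0.0124

For each hypothesis, P(data | H) works out to: P(data | bag A) = (8/10)(8/10)(8/10) = 0.512; P(data | bag B) = (3/9)(3/9)(3/9) = 0.037037; P(data | bag C) = (3/7)(3/7)(3/7) = 0.078717; P(data | bag D) = (3/5)(3/5)(3/5) = 0.216; P(data | bag E) = (1/6)(1/6)(1/6) = 0.0046296.
Multiplying each by its prior: 4/15 · 0.512 = 0.13653, 1/15 · 0.037037 = 0.0024691, 1/5 · 0.078717 = 0.015743, 1/5 · 0.216 = 0.0432, 4/15 · 0.0046296 = 0.0012346; summing to 0.19918.
Therefore the posterior P(bag B | data) = (0.0024691) / (0.19918) = 0.012396.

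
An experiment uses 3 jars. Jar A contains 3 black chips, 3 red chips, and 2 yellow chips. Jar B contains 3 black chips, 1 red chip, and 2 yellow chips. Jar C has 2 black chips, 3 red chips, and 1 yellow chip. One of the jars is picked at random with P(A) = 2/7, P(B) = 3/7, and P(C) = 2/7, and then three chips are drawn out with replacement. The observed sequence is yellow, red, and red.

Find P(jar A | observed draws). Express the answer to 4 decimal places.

The likelihood of the observed sequence under each hypothesis: P(data | jar A) = (2/8)(3/8)(3/8) = 0.035156; P(data | jar B) = (2/6)(1/6)(1/6) = 0.0092593; P(data | jar C) = (1/6)(3/6)(3/6) = 0.041667.
The prior-weighted likelihoods are 2/7 · 0.035156 = 0.010045, 3/7 · 0.0092593 = 0.0039683, 2/7 · 0.041667 = 0.011905; summing to 0.025918.
Therefore the posterior P(jar A | data) = (0.010045) / (0.025918) = 0.38756.

0.3876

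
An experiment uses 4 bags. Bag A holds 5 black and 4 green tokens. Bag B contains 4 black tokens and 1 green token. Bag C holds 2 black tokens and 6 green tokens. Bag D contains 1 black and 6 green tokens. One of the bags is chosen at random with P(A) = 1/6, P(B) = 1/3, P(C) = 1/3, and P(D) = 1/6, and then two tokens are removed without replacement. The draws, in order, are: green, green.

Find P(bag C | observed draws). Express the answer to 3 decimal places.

0.549

For each hypothesis, P(data | H) works out to: P(data | bag A) = (4/9)(3/8) = 1/6; P(data | bag B) = (1/5)(0/4) = 0; P(data | bag C) = (6/8)(5/7) = 15/28; P(data | bag D) = (6/7)(5/6) = 5/7.
Weighting by the prior gives 1/6 · 1/6 = 1/36, 1/3 · 0 = 0, 1/3 · 15/28 = 5/28, 1/6 · 5/7 = 5/42; summing to 41/126.
Hence P(bag C | data) = (5/28) / (41/126) = 45/82.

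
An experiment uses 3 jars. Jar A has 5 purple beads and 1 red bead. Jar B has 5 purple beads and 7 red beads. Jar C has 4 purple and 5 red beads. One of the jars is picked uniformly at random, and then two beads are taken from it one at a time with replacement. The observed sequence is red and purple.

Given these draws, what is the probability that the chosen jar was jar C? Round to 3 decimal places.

Compute the likelihood of the observed sequence for each case: P(data | jar A) = (1/6)(5/6) = 0.13889; P(data | jar B) = (7/12)(5/12) = 0.24306; P(data | jar C) = (5/9)(4/9) = 0.24691.
The prior-weighted likelihoods are 1/3 · 0.13889 = 0.046296, 1/3 · 0.24306 = 0.081019, 1/3 · 0.24691 = 0.082305; with total 0.20962.
Therefore the posterior P(jar C | data) = (0.082305) / (0.20962) = 0.39264.

0.393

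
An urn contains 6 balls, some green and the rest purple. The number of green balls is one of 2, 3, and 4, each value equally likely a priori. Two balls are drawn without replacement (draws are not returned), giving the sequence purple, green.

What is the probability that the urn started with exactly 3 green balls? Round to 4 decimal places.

The likelihood of the observed sequence under each hypothesis: P(data | r = 2) = (4/6)(2/5) = 4/15; P(data | r = 3) = (3/6)(3/5) = 3/10; P(data | r = 4) = (2/6)(4/5) = 4/15.
Weighting by the prior gives 1/3 · 4/15 = 4/45, 1/3 · 3/10 = 1/10, 1/3 · 4/15 = 4/45; summing to 5/18.
So P(r = 3 | data) = (1/10) / (5/18) = 9/25.

0.3600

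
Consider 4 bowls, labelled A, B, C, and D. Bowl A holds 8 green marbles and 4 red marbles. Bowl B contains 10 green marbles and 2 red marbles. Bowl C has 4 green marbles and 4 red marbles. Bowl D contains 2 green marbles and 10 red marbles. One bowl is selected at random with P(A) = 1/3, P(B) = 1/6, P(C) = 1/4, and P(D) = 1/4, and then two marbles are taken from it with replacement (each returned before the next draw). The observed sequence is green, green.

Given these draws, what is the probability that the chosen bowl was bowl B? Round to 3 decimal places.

The likelihood of the observed sequence under each hypothesis: P(data | bowl A) = (8/12)(8/12) = 4/9; P(data | bowl B) = (10/12)(10/12) = 25/36; P(data | bowl C) = (4/8)(4/8) = 1/4; P(data | bowl D) = (2/12)(2/12) = 1/36.
Multiplying each by its prior: 1/3 · 4/9 = 4/27, 1/6 · 25/36 = 25/216, 1/4 · 1/4 = 1/16, 1/4 · 1/36 = 1/144; summing to 1/3.
Therefore the posterior P(bowl B | data) = (25/216) / (1/3) = 25/72.

0.347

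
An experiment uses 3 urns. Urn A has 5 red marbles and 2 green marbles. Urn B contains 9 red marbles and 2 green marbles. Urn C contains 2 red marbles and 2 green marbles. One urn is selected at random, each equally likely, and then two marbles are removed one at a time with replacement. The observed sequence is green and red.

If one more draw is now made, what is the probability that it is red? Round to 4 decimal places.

Compute the likelihood of the observed sequence for each case: P(data | urn A) = (2/7)(5/7) = 0.20408; P(data | urn B) = (2/11)(9/11) = 0.14876; P(data | urn C) = (2/4)(2/4) = 0.25.
Multiplying each by its prior: 1/3 · 0.20408 = 0.068027, 1/3 · 0.14876 = 0.049587, 1/3 · 0.25 = 0.083333; with total 0.20095.
Normalising, the posterior is P(urn A | data) = 0.33853, P(urn B | data) = 0.24677, P(urn C | data) = 0.4147.
So P(red next | data) = Σ P(red next | H) P(H | data) = (5/7)(0.33853) + (9/11)(0.24677) + (1/2)(0.4147) = 0.65106.

0.6511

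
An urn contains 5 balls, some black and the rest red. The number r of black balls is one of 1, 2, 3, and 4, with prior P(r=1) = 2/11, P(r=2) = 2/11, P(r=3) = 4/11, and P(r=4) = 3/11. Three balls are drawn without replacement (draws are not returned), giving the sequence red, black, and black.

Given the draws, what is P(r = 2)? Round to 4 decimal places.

The likelihood of the observed sequence under each hypothesis: P(data | r = 1) = (4/5)(1/4)(0/3) = 0; P(data | r = 2) = (3/5)(2/4)(1/3) = 1/10; P(data | r = 3) = (2/5)(3/4)(2/3) = 1/5; P(data | r = 4) = (1/5)(4/4)(3/3) = 1/5.
Multiplying each by its prior: 2/11 · 0 = 0, 2/11 · 1/10 = 1/55, 4/11 · 1/5 = 4/55, 3/11 · 1/5 = 3/55; with total 8/55.
So P(r = 2 | data) = (1/55) / (8/55) = 1/8.

0.1250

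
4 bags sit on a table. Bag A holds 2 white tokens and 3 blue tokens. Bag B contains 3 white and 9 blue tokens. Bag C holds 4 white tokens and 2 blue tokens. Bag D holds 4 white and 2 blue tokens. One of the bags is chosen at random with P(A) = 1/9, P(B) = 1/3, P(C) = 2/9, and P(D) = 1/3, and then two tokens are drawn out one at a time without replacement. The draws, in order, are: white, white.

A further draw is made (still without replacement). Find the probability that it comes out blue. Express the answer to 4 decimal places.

0.5467

The likelihood of the observed sequence under each hypothesis: P(data | bag A) = (2/5)(1/4) = 1/10; P(data | bag B) = (3/12)(2/11) = 1/22; P(data | bag C) = (4/6)(3/5) = 2/5; P(data | bag D) = (4/6)(3/5) = 2/5.
The prior-weighted likelihoods are 1/9 · 1/10 = 1/90, 1/3 · 1/22 = 1/66, 2/9 · 2/5 = 4/45, 1/3 · 2/5 = 2/15; with total 41/165.
The posterior is then P(bag A | data) = 11/246, P(bag B | data) = 5/82, P(bag C | data) = 44/123, P(bag D | data) = 22/41.
So P(blue next | data) = Σ P(blue next | H) P(H | data) = (1)(11/246) + (9/10)(5/82) + (1/2)(44/123) + (1/2)(22/41) = 269/492.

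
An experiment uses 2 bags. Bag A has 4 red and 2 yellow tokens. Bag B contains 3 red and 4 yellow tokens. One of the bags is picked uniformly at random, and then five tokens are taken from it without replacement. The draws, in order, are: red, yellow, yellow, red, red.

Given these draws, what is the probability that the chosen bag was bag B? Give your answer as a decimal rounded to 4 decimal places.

The likelihood of the observed sequence under each hypothesis: P(data | bag A) = (4/6)(2/5)(1/4)(3/3)(2/2) = 1/15; P(data | bag B) = (3/7)(4/6)(3/5)(2/4)(1/3) = 1/35.
Weighting by the prior gives 1/2 · 1/15 = 1/30, 1/2 · 1/35 = 1/70; with total 1/21.
So P(bag B | data) = (1/70) / (1/21) = 3/10.

0.3000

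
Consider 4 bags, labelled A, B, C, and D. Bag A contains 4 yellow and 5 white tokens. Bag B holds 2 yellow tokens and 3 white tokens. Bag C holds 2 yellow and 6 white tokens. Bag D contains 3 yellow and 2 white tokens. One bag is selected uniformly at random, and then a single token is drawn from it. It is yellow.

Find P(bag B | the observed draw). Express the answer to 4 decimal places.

0.2361

For each hypothesis, P(data | H) works out to: P(data | bag A) = (4/9) = 4/9; P(data | bag B) = (2/5) = 2/5; P(data | bag C) = (2/8) = 1/4; P(data | bag D) = (3/5) = 3/5.
Multiplying each by its prior: 1/4 · 4/9 = 1/9, 1/4 · 2/5 = 1/10, 1/4 · 1/4 = 1/16, 1/4 · 3/5 = 3/20; with total 61/144.
Hence P(bag B | data) = (1/10) / (61/144) = 72/305.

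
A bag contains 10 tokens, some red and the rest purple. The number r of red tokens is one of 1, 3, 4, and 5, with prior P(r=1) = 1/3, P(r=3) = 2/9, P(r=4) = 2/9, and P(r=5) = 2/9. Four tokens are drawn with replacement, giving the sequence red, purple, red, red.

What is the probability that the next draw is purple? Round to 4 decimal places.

0.5674

Compute the likelihood of the observed sequence for each case: P(data | r = 1) = (1/10)(9/10)(1/10)(1/10) = 0.0009; P(data | r = 3) = (3/10)(7/10)(3/10)(3/10) = 0.0189; P(data | r = 4) = (4/10)(6/10)(4/10)(4/10) = 0.0384; P(data | r = 5) = (5/10)(5/10)(5/10)(5/10) = 0.0625.
Weighting by the prior gives 1/3 · 0.0009 = 0.0003, 2/9 · 0.0189 = 0.0042, 2/9 · 0.0384 = 0.0085333, 2/9 · 0.0625 = 0.013889; summing to 0.026922.
Normalising, the posterior is P(r = 1 | data) = 0.011143, P(r = 3 | data) = 0.156, P(r = 4 | data) = 0.31696, P(r = 5 | data) = 0.51589.
The predictive probability is P(purple next | data) = (9/10)(0.011143) + (7/10)(0.156) + (3/5)(0.31696) + (1/2)(0.51589) = 0.56735.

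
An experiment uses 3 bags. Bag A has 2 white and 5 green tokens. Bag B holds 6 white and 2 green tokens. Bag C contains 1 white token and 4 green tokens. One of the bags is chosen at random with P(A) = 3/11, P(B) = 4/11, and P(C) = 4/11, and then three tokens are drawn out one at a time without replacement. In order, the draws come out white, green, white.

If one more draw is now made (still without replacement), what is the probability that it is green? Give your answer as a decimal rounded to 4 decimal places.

For each hypothesis, P(data | H) works out to: P(data | bag A) = (2/7)(5/6)(1/5) = 1/21; P(data | bag B) = (6/8)(2/7)(5/6) = 5/28; P(data | bag C) = (1/5)(4/4)(0/3) = 0.
Multiplying each by its prior: 3/11 · 1/21 = 1/77, 4/11 · 5/28 = 5/77, 4/11 · 0 = 0; these sum to 6/77.
Dividing through by the total gives posterior P(bag A | data) = 1/6, P(bag B | data) = 5/6, P(bag C | data) = 0.
So P(green next | data) = Σ P(green next | H) P(H | data) = (1)(1/6) + (1/5)(5/6) = 1/3.

0.3333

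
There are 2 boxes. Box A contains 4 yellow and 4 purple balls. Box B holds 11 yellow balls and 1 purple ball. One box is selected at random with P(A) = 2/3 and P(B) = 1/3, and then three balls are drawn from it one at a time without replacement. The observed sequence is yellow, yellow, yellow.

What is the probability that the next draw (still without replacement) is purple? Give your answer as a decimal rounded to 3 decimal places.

0.221

For each hypothesis, P(data | H) works out to: P(data | box A) = (4/8)(3/7)(2/6) = 1/14; P(data | box B) = (11/12)(10/11)(9/10) = 3/4.
Multiplying each by its prior: 2/3 · 1/14 = 1/21, 1/3 · 3/4 = 1/4; these sum to 25/84.
Dividing through by the total gives posterior P(box A | data) = 4/25, P(box B | data) = 21/25.
So P(purple next | data) = Σ P(purple next | H) P(H | data) = (4/5)(4/25) + (1/9)(21/25) = 83/375.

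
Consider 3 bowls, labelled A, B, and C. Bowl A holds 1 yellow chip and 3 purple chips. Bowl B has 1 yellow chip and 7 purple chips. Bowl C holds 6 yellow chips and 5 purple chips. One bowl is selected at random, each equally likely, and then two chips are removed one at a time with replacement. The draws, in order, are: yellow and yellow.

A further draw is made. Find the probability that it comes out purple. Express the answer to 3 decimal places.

0.521

For each hypothesis, P(data | H) works out to: P(data | bowl A) = (1/4)(1/4) = 0.0625; P(data | bowl B) = (1/8)(1/8) = 0.015625; P(data | bowl C) = (6/11)(6/11) = 0.29752.
The prior-weighted likelihoods are 1/3 · 0.0625 = 0.020833, 1/3 · 0.015625 = 0.0052083, 1/3 · 0.29752 = 0.099174; these sum to 0.12522.
Dividing through by the total gives posterior P(bowl A | data) = 0.16638, P(bowl B | data) = 0.041595, P(bowl C | data) = 0.79202.
Averaging over the posterior, P(purple next | data) = (3/4)(0.16638) + (7/8)(0.041595) + (5/11)(0.79202) = 0.52119.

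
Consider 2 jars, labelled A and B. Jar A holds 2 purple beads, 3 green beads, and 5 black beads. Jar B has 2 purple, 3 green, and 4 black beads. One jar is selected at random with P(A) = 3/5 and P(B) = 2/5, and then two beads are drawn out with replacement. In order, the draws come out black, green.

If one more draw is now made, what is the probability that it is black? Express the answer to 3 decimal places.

Under each hypothesis, the probability of the observed sequence is: P(data | jar A) = (5/10)(3/10) = 0.15; P(data | jar B) = (4/9)(3/9) = 0.14815.
Multiplying each by its prior: 3/5 · 0.15 = 0.09, 2/5 · 0.14815 = 0.059259; summing to 0.14926.
Dividing through by the total gives posterior P(jar A | data) = 0.60298, P(jar B | data) = 0.39702.
Averaging over the posterior, P(black next | data) = (1/2)(0.60298) + (4/9)(0.39702) = 0.47794.

0.478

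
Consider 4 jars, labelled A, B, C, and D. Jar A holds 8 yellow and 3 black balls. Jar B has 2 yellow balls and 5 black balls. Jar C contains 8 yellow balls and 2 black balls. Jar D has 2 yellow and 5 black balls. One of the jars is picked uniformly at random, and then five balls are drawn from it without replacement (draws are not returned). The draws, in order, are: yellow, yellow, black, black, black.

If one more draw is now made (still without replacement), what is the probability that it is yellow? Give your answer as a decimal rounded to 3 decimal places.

0.060

Under each hypothesis, the probability of the observed sequence is: P(data | jar A) = (8/11)(7/10)(3/9)(2/8)(1/7) = 0.0060606; P(data | jar B) = (2/7)(1/6)(5/5)(4/4)(3/3) = 0.047619; P(data | jar C) = (8/10)(7/9)(2/8)(1/7)(0/6) = 0; P(data | jar D) = (2/7)(1/6)(5/5)(4/4)(3/3) = 0.047619.
Weighting by the prior gives 1/4 · 0.0060606 = 0.0015152, 1/4 · 0.047619 = 0.011905, 1/4 · 0 = 0, 1/4 · 0.047619 = 0.011905; with total 0.025325.
The posterior is then P(jar A | data) = 0.059829, P(jar B | data) = 0.47009, P(jar C | data) = 0, P(jar D | data) = 0.47009.
Averaging over the posterior, P(yellow next | data) = (1)(0.059829) + (0)(0.47009) + (0)(0.47009) = 0.059829.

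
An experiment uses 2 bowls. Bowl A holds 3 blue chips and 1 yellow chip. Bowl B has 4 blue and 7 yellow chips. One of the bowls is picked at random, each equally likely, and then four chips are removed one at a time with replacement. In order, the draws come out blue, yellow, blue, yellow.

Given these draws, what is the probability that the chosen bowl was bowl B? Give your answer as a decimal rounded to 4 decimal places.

0.6037

The likelihood of the observed sequence under each hypothesis: P(data | bowl A) = (3/4)(1/4)(3/4)(1/4) = 0.035156; P(data | bowl B) = (4/11)(7/11)(4/11)(7/11) = 0.053548.
Weighting by the prior gives 1/2 · 0.035156 = 0.017578, 1/2 · 0.053548 = 0.026774; summing to 0.044352.
So P(bowl B | data) = (0.026774) / (0.044352) = 0.60367.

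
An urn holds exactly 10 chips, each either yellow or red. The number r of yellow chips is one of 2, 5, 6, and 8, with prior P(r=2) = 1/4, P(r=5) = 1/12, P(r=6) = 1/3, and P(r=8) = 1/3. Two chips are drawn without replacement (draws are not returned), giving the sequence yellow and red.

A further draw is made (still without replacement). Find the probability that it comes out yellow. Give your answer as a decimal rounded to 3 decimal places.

Compute the likelihood of the observed sequence for each case: P(data | r = 2) = (2/10)(8/9) = 0.17778; P(data | r = 5) = (5/10)(5/9) = 0.27778; P(data | r = 6) = (6/10)(4/9) = 0.26667; P(data | r = 8) = (8/10)(2/9) = 0.17778.
The prior-weighted likelihoods are 1/4 · 0.17778 = 0.044444, 1/12 · 0.27778 = 0.023148, 1/3 · 0.26667 = 0.088889, 1/3 · 0.17778 = 0.059259; these sum to 0.21574.
Normalising, the posterior is P(r = 2 | data) = 0.20601, P(r = 5 | data) = 0.1073, P(r = 6 | data) = 0.41202, P(r = 8 | data) = 0.27468.
The predictive probability is P(yellow next | data) = (1/8)(0.20601) + (1/2)(0.1073) + (5/8)(0.41202) + (7/8)(0.27468) = 0.57725.

0.577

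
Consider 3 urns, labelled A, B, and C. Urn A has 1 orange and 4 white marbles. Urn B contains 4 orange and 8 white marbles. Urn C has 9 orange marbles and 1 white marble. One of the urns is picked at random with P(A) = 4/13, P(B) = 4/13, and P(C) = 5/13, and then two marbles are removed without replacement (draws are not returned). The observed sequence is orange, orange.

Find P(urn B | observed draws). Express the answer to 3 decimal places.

The likelihood of the observed sequence under each hypothesis: P(data | urn A) = (1/5)(0/4) = 0; P(data | urn B) = (4/12)(3/11) = 1/11; P(data | urn C) = (9/10)(8/9) = 4/5.
Multiplying each by its prior: 4/13 · 0 = 0, 4/13 · 1/11 = 4/143, 5/13 · 4/5 = 4/13; these sum to 48/143.
So P(urn B | data) = (4/143) / (48/143) = 1/12.

0.083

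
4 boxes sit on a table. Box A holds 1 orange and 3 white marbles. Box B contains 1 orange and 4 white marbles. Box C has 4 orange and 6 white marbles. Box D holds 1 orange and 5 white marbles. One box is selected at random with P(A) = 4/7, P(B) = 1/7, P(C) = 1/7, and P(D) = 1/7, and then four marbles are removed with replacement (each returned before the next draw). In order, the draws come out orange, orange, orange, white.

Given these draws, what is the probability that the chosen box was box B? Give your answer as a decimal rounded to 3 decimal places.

For each hypothesis, P(data | H) works out to: P(data | box A) = (1/4)(1/4)(1/4)(3/4) = 0.011719; P(data | box B) = (1/5)(1/5)(1/5)(4/5) = 0.0064; P(data | box C) = (4/10)(4/10)(4/10)(6/10) = 0.0384; P(data | box D) = (1/6)(1/6)(1/6)(5/6) = 0.003858.
Multiplying each by its prior: 4/7 · 0.011719 = 0.0066964, 1/7 · 0.0064 = 0.00091429, 1/7 · 0.0384 = 0.0054857, 1/7 · 0.003858 = 0.00055115; with total 0.013648.
By Bayes' rule, P(box B | data) = (0.00091429) / (0.013648) = 0.066993.

0.067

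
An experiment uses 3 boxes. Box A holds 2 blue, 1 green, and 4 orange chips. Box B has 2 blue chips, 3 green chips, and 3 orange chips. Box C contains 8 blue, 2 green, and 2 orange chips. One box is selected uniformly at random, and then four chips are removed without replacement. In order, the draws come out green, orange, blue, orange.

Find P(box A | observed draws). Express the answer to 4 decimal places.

0.5422

For each hypothesis, P(data | H) works out to: P(data | box A) = (1/7)(4/6)(2/5)(3/4) = 0.028571; P(data | box B) = (3/8)(3/7)(2/6)(2/5) = 0.021429; P(data | box C) = (2/12)(2/11)(8/10)(1/9) = 0.0026936.
Weighting by the prior gives 1/3 · 0.028571 = 0.0095238, 1/3 · 0.021429 = 0.0071429, 1/3 · 0.0026936 = 0.00089787; summing to 0.017565.
Therefore the posterior P(box A | data) = (0.0095238) / (0.017565) = 0.54222.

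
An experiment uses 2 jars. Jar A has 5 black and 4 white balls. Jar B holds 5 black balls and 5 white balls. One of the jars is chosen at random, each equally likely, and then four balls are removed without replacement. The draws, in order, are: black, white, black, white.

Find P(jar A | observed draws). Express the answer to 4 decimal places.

Under each hypothesis, the probability of the observed sequence is: P(data | jar A) = (5/9)(4/8)(4/7)(3/6) = 5/63; P(data | jar B) = (5/10)(5/9)(4/8)(4/7) = 5/63.
Multiplying each by its prior: 1/2 · 5/63 = 5/126, 1/2 · 5/63 = 5/126; summing to 5/63.
Hence P(jar A | data) = (5/126) / (5/63) = 1/2.

0.5000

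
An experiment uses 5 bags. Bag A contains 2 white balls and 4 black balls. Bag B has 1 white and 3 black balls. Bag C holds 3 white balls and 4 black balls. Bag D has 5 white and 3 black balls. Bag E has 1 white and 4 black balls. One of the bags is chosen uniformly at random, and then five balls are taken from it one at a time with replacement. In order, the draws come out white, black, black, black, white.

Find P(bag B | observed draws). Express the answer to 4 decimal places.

0.1958

The likelihood of the observed sequence under each hypothesis: P(data | bag A) = (2/6)(4/6)(4/6)(4/6)(2/6) = 0.032922; P(data | bag B) = (1/4)(3/4)(3/4)(3/4)(1/4) = 0.026367; P(data | bag C) = (3/7)(4/7)(4/7)(4/7)(3/7) = 0.034271; P(data | bag D) = (5/8)(3/8)(3/8)(3/8)(5/8) = 0.020599; P(data | bag E) = (1/5)(4/5)(4/5)(4/5)(1/5) = 0.02048.
Weighting by the prior gives 1/5 · 0.032922 = 0.0065844, 1/5 · 0.026367 = 0.0052734, 1/5 · 0.034271 = 0.0068543, 1/5 · 0.020599 = 0.0041199, 1/5 · 0.02048 = 0.004096; summing to 0.026928.
By Bayes' rule, P(bag B | data) = (0.0052734) / (0.026928) = 0.19584.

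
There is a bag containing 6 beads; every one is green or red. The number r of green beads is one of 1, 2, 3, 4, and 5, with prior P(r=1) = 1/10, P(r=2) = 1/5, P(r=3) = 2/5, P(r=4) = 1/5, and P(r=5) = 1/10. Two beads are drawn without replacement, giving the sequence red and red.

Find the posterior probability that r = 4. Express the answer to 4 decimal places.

0.0556

Compute the likelihood of the observed sequence for each case: P(data | r = 1) = (5/6)(4/5) = 2/3; P(data | r = 2) = (4/6)(3/5) = 2/5; P(data | r = 3) = (3/6)(2/5) = 1/5; P(data | r = 4) = (2/6)(1/5) = 1/15; P(data | r = 5) = (1/6)(0/5) = 0.
Weighting by the prior gives 1/10 · 2/3 = 1/15, 1/5 · 2/5 = 2/25, 2/5 · 1/5 = 2/25, 1/5 · 1/15 = 1/75, 1/10 · 0 = 0; summing to 6/25.
By Bayes' rule, P(r = 4 | data) = (1/75) / (6/25) = 1/18.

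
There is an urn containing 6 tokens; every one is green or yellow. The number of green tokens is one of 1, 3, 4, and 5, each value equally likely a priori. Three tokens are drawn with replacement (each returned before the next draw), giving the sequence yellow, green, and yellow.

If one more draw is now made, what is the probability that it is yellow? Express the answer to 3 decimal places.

For each hypothesis, P(data | H) works out to: P(data | r = 1) = (5/6)(1/6)(5/6) = 25/216; P(data | r = 3) = (3/6)(3/6)(3/6) = 1/8; P(data | r = 4) = (2/6)(4/6)(2/6) = 2/27; P(data | r = 5) = (1/6)(5/6)(1/6) = 5/216.
Multiplying each by its prior: 1/4 · 25/216 = 25/864, 1/4 · 1/8 = 1/32, 1/4 · 2/27 = 1/54, 1/4 · 5/216 = 5/864; these sum to 73/864.
Normalising, the posterior is P(r = 1 | data) = 25/73, P(r = 3 | data) = 27/73, P(r = 4 | data) = 16/73, P(r = 5 | data) = 5/73.
Averaging over the posterior, P(yellow next | data) = (5/6)(25/73) + (1/2)(27/73) + (1/3)(16/73) + (1/6)(5/73) = 81/146.

0.555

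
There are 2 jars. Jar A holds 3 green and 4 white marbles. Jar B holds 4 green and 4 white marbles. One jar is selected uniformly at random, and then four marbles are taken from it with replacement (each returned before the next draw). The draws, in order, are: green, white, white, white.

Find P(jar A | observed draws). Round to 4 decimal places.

For each hypothesis, P(data | H) works out to: P(data | jar A) = (3/7)(4/7)(4/7)(4/7) = 0.079967; P(data | jar B) = (4/8)(4/8)(4/8)(4/8) = 0.0625.
Multiplying each by its prior: 1/2 · 0.079967 = 0.039983, 1/2 · 0.0625 = 0.03125; with total 0.071233.
By Bayes' rule, P(jar A | data) = (0.039983) / (0.071233) = 0.5613.

0.5613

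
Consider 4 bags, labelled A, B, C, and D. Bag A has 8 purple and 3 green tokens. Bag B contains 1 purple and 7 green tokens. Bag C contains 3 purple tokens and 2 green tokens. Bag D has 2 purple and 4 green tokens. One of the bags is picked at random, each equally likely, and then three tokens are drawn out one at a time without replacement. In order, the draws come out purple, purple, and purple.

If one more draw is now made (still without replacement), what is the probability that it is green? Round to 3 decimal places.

The likelihood of the observed sequence under each hypothesis: P(data | bag A) = (8/11)(7/10)(6/9) = 56/165; P(data | bag B) = (1/8)(0/7) = 0; P(data | bag C) = (3/5)(2/4)(1/3) = 1/10; P(data | bag D) = (2/6)(1/5)(0/4) = 0.
The prior-weighted likelihoods are 1/4 · 56/165 = 14/165, 1/4 · 0 = 0, 1/4 · 1/10 = 1/40, 1/4 · 0 = 0; summing to 29/264.
Dividing through by the total gives posterior P(bag A | data) = 112/145, P(bag B | data) = 0, P(bag C | data) = 33/145, P(bag D | data) = 0.
The predictive probability is P(green next | data) = (3/8)(112/145) + (1)(33/145) = 15/29.

0.517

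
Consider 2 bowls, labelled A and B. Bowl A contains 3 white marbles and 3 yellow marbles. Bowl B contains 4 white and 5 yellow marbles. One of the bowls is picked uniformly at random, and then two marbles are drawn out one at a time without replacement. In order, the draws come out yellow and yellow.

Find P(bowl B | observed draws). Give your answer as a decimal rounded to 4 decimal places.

0.5814

Under each hypothesis, the probability of the observed sequence is: P(data | bowl A) = (3/6)(2/5) = 1/5; P(data | bowl B) = (5/9)(4/8) = 5/18.
The prior-weighted likelihoods are 1/2 · 1/5 = 1/10, 1/2 · 5/18 = 5/36; summing to 43/180.
By Bayes' rule, P(bowl B | data) = (5/36) / (43/180) = 25/43.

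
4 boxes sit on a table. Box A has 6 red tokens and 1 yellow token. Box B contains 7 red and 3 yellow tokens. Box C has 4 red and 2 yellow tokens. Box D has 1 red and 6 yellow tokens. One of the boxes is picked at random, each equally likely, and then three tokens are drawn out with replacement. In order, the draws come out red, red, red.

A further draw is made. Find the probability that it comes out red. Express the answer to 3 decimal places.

For each hypothesis, P(data | H) works out to: P(data | box A) = (6/7)(6/7)(6/7) = 0.62974; P(data | box B) = (7/10)(7/10)(7/10) = 0.343; P(data | box C) = (4/6)(4/6)(4/6) = 0.2963; P(data | box D) = (1/7)(1/7)(1/7) = 0.0029155.
Weighting by the prior gives 1/4 · 0.62974 = 0.15743, 1/4 · 0.343 = 0.08575, 1/4 · 0.2963 = 0.074074, 1/4 · 0.0029155 = 0.00072886; with total 0.31799.
Normalising, the posterior is P(box A | data) = 0.4951, P(box B | data) = 0.26966, P(box C | data) = 0.23295, P(box D | data) = 0.0022921.
So P(red next | data) = Σ P(red next | H) P(H | data) = (6/7)(0.4951) + (7/10)(0.26966) + (2/3)(0.23295) + (1/7)(0.0022921) = 0.76876.

0.769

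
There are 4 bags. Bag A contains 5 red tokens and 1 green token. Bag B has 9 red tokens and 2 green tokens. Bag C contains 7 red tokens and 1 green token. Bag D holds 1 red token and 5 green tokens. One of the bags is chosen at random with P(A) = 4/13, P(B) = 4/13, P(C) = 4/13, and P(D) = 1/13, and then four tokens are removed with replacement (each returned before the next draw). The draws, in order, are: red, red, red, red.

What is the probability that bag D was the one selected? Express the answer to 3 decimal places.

0.000

Compute the likelihood of the observed sequence for each case: P(data | bag A) = (5/6)(5/6)(5/6)(5/6) = 0.48225; P(data | bag B) = (9/11)(9/11)(9/11)(9/11) = 0.44813; P(data | bag C) = (7/8)(7/8)(7/8)(7/8) = 0.58618; P(data | bag D) = (1/6)(1/6)(1/6)(1/6) = 0.0007716.
The prior-weighted likelihoods are 4/13 · 0.48225 = 0.14839, 4/13 · 0.44813 = 0.13788, 4/13 · 0.58618 = 0.18036, 1/13 · 0.0007716 = 5.9354e-05; summing to 0.46669.
Therefore the posterior P(bag D | data) = (5.9354e-05) / (0.46669) = 0.00012718.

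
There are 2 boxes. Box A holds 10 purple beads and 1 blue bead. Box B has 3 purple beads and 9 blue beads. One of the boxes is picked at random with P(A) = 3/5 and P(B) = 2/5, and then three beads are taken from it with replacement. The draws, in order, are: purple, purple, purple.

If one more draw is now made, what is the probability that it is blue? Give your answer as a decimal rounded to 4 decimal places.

0.0999

The likelihood of the observed sequence under each hypothesis: P(data | box A) = (10/11)(10/11)(10/11) = 0.75131; P(data | box B) = (3/12)(3/12)(3/12) = 0.015625.
Weighting by the prior gives 3/5 · 0.75131 = 0.45079, 2/5 · 0.015625 = 0.00625; these sum to 0.45704.
Normalising, the posterior is P(box A | data) = 0.98633, P(box B | data) = 0.013675.
The predictive probability is P(blue next | data) = (1/11)(0.98633) + (3/4)(0.013675) = 0.099922.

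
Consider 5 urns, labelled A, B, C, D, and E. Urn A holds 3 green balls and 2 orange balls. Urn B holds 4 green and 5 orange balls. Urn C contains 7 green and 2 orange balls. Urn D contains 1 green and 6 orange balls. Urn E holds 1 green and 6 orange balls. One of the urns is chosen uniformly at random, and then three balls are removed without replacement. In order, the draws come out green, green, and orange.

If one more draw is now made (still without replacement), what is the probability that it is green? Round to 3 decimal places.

Under each hypothesis, the probability of the observed sequence is: P(data | urn A) = (3/5)(2/4)(2/3) = 1/5; P(data | urn B) = (4/9)(3/8)(5/7) = 5/42; P(data | urn C) = (7/9)(6/8)(2/7) = 1/6; P(data | urn D) = (1/7)(0/6) = 0; P(data | urn E) = (1/7)(0/6) = 0.
The prior-weighted likelihoods are 1/5 · 1/5 = 1/25, 1/5 · 5/42 = 1/42, 1/5 · 1/6 = 1/30, 1/5 · 0 = 0, 1/5 · 0 = 0; with total 17/175.
Dividing through by the total gives posterior P(urn A | data) = 7/17, P(urn B | data) = 25/102, P(urn C | data) = 35/102, P(urn D | data) = 0, P(urn E | data) = 0.
So P(green next | data) = Σ P(green next | H) P(H | data) = (1/2)(7/17) + (1/3)(25/102) + (5/6)(35/102) = 39/68.

0.574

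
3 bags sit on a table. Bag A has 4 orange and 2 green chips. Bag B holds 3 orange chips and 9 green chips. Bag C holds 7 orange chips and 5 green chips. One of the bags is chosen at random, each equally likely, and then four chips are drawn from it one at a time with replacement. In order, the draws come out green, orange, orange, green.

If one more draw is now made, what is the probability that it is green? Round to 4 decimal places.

0.4696

For each hypothesis, P(data | H) works out to: P(data | bag A) = (2/6)(4/6)(4/6)(2/6) = 0.049383; P(data | bag B) = (9/12)(3/12)(3/12)(9/12) = 0.035156; P(data | bag C) = (5/12)(7/12)(7/12)(5/12) = 0.059076.
The prior-weighted likelihoods are 1/3 · 0.049383 = 0.016461, 1/3 · 0.035156 = 0.011719, 1/3 · 0.059076 = 0.019692; summing to 0.047872.
Normalising, the posterior is P(bag A | data) = 0.34385, P(bag B | data) = 0.2448, P(bag C | data) = 0.41135.
The predictive probability is P(green next | data) = (1/3)(0.34385) + (3/4)(0.2448) + (5/12)(0.41135) = 0.46961.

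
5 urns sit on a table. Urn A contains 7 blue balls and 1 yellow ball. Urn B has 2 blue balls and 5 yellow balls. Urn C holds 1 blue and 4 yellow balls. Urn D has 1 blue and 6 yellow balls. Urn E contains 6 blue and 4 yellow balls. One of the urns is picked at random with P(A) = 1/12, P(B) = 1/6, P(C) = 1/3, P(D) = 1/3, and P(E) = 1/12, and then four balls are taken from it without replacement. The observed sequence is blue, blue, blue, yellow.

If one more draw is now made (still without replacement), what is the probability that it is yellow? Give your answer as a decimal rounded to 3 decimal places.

The likelihood of the observed sequence under each hypothesis: P(data | urn A) = (7/8)(6/7)(5/6)(1/5) = 0.125; P(data | urn B) = (2/7)(1/6)(0/5) = 0; P(data | urn C) = (1/5)(0/4) = 0; P(data | urn D) = (1/7)(0/6) = 0; P(data | urn E) = (6/10)(5/9)(4/8)(4/7) = 0.095238.
Weighting by the prior gives 1/12 · 0.125 = 0.010417, 1/6 · 0 = 0, 1/3 · 0 = 0, 1/3 · 0 = 0, 1/12 · 0.095238 = 0.0079365; these sum to 0.018353.
Normalising, the posterior is P(urn A | data) = 0.56757, P(urn B | data) = 0, P(urn C | data) = 0, P(urn D | data) = 0, P(urn E | data) = 0.43243.
Averaging over the posterior, P(yellow next | data) = (0)(0.56757) + (1/2)(0.43243) = 0.21622.

0.216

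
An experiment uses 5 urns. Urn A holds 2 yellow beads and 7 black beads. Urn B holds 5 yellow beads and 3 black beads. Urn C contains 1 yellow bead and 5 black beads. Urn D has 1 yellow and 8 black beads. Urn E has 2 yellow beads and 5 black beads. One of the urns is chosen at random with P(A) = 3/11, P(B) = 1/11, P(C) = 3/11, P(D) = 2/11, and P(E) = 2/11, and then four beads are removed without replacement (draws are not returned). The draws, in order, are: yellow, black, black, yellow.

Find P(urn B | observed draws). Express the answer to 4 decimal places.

Compute the likelihood of the observed sequence for each case: P(data | urn A) = (2/9)(7/8)(6/7)(1/6) = 1/36; P(data | urn B) = (5/8)(3/7)(2/6)(4/5) = 1/14; P(data | urn C) = (1/6)(5/5)(4/4)(0/3) = 0; P(data | urn D) = (1/9)(8/8)(7/7)(0/6) = 0; P(data | urn E) = (2/7)(5/6)(4/5)(1/4) = 1/21.
Multiplying each by its prior: 3/11 · 1/36 = 1/132, 1/11 · 1/14 = 1/154, 3/11 · 0 = 0, 2/11 · 0 = 0, 2/11 · 1/21 = 2/231; with total 1/44.
By Bayes' rule, P(urn B | data) = (1/154) / (1/44) = 2/7.

0.2857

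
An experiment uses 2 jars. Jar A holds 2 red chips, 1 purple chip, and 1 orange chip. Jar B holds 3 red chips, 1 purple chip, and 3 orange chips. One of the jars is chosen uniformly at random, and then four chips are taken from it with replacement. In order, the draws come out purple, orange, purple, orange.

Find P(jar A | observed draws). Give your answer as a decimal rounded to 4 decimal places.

0.5103

Compute the likelihood of the observed sequence for each case: P(data | jar A) = (1/4)(1/4)(1/4)(1/4) = 0.0039062; P(data | jar B) = (1/7)(3/7)(1/7)(3/7) = 0.0037484.
The prior-weighted likelihoods are 1/2 · 0.0039062 = 0.0019531, 1/2 · 0.0037484 = 0.0018742; summing to 0.0038273.
Therefore the posterior P(jar A | data) = (0.0019531) / (0.0038273) = 0.51031.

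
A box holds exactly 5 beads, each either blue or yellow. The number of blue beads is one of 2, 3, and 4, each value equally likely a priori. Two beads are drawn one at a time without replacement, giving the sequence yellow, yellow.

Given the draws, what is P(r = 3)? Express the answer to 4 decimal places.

Compute the likelihood of the observed sequence for each case: P(data | r = 2) = (3/5)(2/4) = 3/10; P(data | r = 3) = (2/5)(1/4) = 1/10; P(data | r = 4) = (1/5)(0/4) = 0.
Weighting by the prior gives 1/3 · 3/10 = 1/10, 1/3 · 1/10 = 1/30, 1/3 · 0 = 0; with total 2/15.
Therefore the posterior P(r = 3 | data) = (1/30) / (2/15) = 1/4.

0.2500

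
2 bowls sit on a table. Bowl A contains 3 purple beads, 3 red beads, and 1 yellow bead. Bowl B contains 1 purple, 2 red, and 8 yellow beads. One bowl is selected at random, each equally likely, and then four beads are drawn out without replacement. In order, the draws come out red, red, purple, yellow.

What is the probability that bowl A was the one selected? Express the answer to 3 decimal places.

For each hypothesis, P(data | H) works out to: P(data | bowl A) = (3/7)(2/6)(3/5)(1/4) = 0.021429; P(data | bowl B) = (2/11)(1/10)(1/9)(8/8) = 0.0020202.
The prior-weighted likelihoods are 1/2 · 0.021429 = 0.010714, 1/2 · 0.0020202 = 0.0010101; with total 0.011724.
Therefore the posterior P(bowl A | data) = (0.010714) / (0.011724) = 0.91385.

0.914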